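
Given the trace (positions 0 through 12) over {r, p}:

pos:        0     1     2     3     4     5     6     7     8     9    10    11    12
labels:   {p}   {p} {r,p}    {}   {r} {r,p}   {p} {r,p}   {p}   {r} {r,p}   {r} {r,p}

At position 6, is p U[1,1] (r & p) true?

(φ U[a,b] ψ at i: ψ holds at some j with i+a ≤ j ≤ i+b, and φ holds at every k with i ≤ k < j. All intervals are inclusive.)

Yes

Need some j in [7,7] with (r & p), and p at every k in [6,j-1].
  j=7: (r & p) holds; p holds at every k in [6,6] → satisfied.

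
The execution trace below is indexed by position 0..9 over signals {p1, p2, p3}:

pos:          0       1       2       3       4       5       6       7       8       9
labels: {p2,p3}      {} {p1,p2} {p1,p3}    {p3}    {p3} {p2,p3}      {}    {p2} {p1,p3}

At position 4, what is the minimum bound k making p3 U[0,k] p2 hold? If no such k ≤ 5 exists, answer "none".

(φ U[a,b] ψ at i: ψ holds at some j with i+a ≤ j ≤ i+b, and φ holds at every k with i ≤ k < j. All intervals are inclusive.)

2

Need earliest j ≥ 4 with p2, and p3 at every k in [4,j-1].
  j=4: rhs fails.
  j=5: rhs fails.
  j=6: rhs holds; lhs holds on [4,5]. k = 2.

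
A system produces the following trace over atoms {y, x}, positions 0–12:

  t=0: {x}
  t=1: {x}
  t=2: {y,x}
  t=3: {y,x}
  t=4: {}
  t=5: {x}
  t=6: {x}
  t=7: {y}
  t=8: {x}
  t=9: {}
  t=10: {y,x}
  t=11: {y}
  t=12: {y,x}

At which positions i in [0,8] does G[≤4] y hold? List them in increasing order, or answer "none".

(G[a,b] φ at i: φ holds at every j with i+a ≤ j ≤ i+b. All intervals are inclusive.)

none

Evaluate at each i in [0,8]:
  i=0: ✗ (fails at j=0)
  i=1: ✗ (fails at j=1)
  i=2: ✗ (fails at j=4)
  i=3: ✗ (fails at j=4)
  i=4: ✗ (fails at j=4)
  i=5: ✗ (fails at j=5)
  i=6: ✗ (fails at j=6)
  i=7: ✗ (fails at j=8)
  i=8: ✗ (fails at j=8)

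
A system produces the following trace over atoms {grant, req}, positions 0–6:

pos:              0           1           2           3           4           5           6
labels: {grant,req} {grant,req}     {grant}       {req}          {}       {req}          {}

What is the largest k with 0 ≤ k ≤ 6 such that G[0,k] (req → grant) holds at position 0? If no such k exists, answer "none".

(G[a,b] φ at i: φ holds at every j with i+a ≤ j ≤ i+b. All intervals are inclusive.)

2

(req → grant) must hold from j=0 onward; find where it first fails.
  j=0: holds
  j=1: holds
  j=2: holds
  j=3: fails
Holds on [0,2], so largest k = 2.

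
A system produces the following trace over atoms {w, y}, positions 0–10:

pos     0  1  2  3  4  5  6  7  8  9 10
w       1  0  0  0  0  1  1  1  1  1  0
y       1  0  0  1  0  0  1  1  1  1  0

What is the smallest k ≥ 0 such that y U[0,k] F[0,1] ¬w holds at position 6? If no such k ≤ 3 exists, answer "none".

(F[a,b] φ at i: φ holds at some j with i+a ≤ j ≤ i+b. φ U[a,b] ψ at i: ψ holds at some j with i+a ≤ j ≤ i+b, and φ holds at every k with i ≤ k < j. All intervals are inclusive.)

Need earliest j ≥ 6 with F[0,1] ¬w, and y at every k in [6,j-1].
  j=6: rhs fails.
  j=7: rhs fails.
  j=8: rhs fails.
  j=9: rhs holds; lhs holds on [6,8]. k = 3.

3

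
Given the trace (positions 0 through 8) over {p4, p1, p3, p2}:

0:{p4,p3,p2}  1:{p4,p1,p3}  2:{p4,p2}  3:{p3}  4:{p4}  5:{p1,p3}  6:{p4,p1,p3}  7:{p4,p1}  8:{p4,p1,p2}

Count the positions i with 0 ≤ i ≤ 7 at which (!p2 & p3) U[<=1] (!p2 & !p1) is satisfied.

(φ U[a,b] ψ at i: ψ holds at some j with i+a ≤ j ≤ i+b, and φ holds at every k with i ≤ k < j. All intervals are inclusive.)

Evaluate at each i in [0,7]:
  i=0: ✗ (no rhs in [0,1])
  i=1: ✗ (no rhs in [1,2])
  i=2: ✗ (lhs fails at k=2 before rhs at j=3)
  i=3: ✓ (rhs at j=3)
  i=4: ✓ (rhs at j=4)
  i=5: ✗ (no rhs in [5,6])
  i=6: ✗ (no rhs in [6,7])
  i=7: ✗ (no rhs in [7,8])
Positions where it holds: {3, 4} → 2.

2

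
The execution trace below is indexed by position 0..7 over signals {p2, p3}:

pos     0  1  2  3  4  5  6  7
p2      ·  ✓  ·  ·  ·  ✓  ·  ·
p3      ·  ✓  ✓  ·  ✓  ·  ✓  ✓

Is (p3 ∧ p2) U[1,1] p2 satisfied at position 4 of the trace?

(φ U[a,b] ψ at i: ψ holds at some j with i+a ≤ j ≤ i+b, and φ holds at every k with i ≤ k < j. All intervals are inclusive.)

No

Need some j in [5,5] with p2, and (p3 ∧ p2) at every k in [4,j-1].
  j=5: p2 holds, but (p3 ∧ p2) fails at k=4 → not this j.
No j in the window works → until fails.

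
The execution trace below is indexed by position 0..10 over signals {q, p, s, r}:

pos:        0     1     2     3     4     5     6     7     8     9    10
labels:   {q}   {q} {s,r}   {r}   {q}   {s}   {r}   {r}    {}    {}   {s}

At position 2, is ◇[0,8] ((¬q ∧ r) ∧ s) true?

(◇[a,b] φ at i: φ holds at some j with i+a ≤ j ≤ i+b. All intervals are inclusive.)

True

Check ((¬q ∧ r) ∧ s) at each j in [2,10]:
  j=2: true
  j=3: false
  j=4: false
  j=5: false
  j=6: false
  j=7: false
  j=8: false
  j=9: false
  j=10: false
Found at j=2 → formula holds.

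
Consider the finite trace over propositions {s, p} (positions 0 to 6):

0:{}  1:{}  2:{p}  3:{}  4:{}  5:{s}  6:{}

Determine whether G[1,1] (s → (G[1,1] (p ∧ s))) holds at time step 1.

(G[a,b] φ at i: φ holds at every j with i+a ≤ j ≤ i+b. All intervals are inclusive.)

Check (s → (G[1,1] (p ∧ s))) at every j in [2,2]:
  j=2: antecedent false → ✓
All positions satisfy it → formula holds.

True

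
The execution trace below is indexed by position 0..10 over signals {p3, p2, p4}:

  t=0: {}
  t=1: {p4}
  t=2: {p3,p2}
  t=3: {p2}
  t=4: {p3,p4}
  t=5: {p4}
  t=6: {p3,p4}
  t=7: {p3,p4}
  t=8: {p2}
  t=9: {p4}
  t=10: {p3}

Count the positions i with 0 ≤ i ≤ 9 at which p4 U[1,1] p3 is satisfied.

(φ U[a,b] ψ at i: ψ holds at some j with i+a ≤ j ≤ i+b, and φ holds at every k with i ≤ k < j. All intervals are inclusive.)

Evaluate at each i in [0,9]:
  i=0: ✗ (no rhs in [1,1])
  i=1: ✓ (rhs at j=2; lhs holds on [1,1])
  i=2: ✗ (no rhs in [3,3])
  i=3: ✗ (lhs fails at k=3 before rhs at j=4)
  i=4: ✗ (no rhs in [5,5])
  i=5: ✓ (rhs at j=6; lhs holds on [5,5])
  i=6: ✓ (rhs at j=7; lhs holds on [6,6])
  i=7: ✗ (no rhs in [8,8])
  i=8: ✗ (no rhs in [9,9])
  i=9: ✓ (rhs at j=10; lhs holds on [9,9])
Positions where it holds: {1, 5, 6, 9} → 4.

4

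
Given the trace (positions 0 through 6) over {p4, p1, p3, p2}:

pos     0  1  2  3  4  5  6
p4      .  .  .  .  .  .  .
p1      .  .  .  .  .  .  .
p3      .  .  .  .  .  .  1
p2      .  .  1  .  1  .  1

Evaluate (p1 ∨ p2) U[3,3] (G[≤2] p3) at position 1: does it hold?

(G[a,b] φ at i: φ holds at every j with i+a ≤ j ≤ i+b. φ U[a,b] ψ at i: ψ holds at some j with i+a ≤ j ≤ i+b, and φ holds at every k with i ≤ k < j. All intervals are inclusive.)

No

Need some j in [4,4] with G[≤2] p3, and (p1 ∨ p2) at every k in [1,j-1].
  j=4: G[≤2] p3 — fails at 4.
No j in the window works → until fails.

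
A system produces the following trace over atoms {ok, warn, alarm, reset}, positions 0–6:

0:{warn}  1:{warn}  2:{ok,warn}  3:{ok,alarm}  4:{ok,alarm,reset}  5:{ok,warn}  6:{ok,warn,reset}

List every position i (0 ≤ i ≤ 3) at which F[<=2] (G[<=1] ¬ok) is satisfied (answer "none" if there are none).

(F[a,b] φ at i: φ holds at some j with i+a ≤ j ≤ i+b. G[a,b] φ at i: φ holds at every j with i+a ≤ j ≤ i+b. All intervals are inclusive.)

Evaluate at each i in [0,3]:
  i=0: ✓ (witness j=0)
  i=1: ✗ (none in [1,3])
  i=2: ✗ (none in [2,4])
  i=3: ✗ (none in [3,5])

0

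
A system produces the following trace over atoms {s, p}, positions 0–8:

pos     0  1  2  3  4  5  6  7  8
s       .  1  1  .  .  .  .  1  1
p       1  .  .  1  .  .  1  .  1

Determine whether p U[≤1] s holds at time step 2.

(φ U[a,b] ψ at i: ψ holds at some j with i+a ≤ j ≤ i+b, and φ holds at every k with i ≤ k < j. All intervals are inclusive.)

Need some j in [2,3] with s, and p at every k in [2,j-1].
  j=2: s holds; no prefix to check → satisfied.

Holds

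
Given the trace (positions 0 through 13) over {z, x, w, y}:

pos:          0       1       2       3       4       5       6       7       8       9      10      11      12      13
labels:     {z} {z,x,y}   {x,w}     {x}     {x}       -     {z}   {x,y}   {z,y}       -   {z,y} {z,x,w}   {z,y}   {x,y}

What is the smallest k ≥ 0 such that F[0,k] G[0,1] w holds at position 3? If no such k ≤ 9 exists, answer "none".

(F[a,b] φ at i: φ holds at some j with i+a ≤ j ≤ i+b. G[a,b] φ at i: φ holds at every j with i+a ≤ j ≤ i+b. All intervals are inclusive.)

Scan j = 3,4,… for G[0,1] w:
  j=3: fails
  j=4: fails
  j=5: fails
  j=6: fails
  j=7: fails
  j=8: fails
  j=9: fails
  j=10: fails
  j=11: fails
  j=12: fails
No j in [3,12] satisfies it → none.

none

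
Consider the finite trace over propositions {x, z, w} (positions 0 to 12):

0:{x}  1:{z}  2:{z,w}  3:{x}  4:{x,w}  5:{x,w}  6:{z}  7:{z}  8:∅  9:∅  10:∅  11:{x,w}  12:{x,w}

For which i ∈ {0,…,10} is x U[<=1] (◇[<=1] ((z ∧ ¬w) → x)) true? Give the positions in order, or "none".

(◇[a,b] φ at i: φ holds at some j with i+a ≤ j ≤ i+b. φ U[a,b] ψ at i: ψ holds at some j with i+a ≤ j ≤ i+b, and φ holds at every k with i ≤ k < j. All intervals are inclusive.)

Evaluate at each i in [0,10]:
  i=0: ✓ (rhs at j=0)
  i=1: ✓ (rhs at j=1)
  i=2: ✓ (rhs at j=2)
  i=3: ✓ (rhs at j=3)
  i=4: ✓ (rhs at j=4)
  i=5: ✓ (rhs at j=5)
  i=6: ✗ (lhs fails at k=6 before rhs at j=7)
  i=7: ✓ (rhs at j=7)
  i=8: ✓ (rhs at j=8)
  i=9: ✓ (rhs at j=9)
  i=10: ✓ (rhs at j=10)

0, 1, 2, 3, 4, 5, 7, 8, 9, 10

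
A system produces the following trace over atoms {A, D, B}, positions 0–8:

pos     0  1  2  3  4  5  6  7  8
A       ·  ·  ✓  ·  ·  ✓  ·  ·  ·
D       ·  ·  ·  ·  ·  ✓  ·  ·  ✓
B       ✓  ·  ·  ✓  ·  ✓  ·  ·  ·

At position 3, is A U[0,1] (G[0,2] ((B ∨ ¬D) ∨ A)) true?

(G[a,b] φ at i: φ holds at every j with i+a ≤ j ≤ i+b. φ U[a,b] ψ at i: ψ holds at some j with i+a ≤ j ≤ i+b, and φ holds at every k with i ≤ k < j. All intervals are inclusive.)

Yes

Need some j in [3,4] with G[0,2] ((B ∨ ¬D) ∨ A), and A at every k in [3,j-1].
  j=3: G[0,2] ((B ∨ ¬D) ∨ A) holds; no prefix to check → satisfied.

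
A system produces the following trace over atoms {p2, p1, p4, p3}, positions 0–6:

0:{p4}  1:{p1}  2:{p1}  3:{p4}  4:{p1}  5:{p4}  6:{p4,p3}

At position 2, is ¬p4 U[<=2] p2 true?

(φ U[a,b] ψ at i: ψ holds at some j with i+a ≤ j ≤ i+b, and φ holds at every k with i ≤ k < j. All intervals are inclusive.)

Need some j in [2,4] with p2, and ¬p4 at every k in [2,j-1].
  j=2: p2 false.
  j=3: p2 false.
  j=4: p2 false.
No j in the window works → until fails.

Does not hold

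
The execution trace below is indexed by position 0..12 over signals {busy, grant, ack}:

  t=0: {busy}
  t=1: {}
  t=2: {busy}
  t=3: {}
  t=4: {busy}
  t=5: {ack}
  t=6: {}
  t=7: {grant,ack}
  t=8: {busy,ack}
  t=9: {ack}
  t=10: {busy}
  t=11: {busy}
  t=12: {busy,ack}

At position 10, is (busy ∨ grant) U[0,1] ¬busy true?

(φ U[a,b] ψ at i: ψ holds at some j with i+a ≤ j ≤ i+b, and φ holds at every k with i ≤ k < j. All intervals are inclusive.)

Does not hold

Need some j in [10,11] with ¬busy, and (busy ∨ grant) at every k in [10,j-1].
  j=10: ¬busy false.
  j=11: ¬busy false.
No j in the window works → until fails.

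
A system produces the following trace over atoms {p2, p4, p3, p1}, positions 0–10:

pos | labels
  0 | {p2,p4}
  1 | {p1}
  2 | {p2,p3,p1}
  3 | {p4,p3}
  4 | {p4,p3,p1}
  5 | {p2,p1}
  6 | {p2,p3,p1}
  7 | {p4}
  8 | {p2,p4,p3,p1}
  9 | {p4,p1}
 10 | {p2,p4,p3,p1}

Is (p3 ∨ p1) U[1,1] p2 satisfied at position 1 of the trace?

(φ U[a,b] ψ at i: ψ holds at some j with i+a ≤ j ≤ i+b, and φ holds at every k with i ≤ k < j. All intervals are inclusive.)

Yes

Need some j in [2,2] with p2, and (p3 ∨ p1) at every k in [1,j-1].
  j=2: p2 holds; (p3 ∨ p1) holds at every k in [1,1] → satisfied.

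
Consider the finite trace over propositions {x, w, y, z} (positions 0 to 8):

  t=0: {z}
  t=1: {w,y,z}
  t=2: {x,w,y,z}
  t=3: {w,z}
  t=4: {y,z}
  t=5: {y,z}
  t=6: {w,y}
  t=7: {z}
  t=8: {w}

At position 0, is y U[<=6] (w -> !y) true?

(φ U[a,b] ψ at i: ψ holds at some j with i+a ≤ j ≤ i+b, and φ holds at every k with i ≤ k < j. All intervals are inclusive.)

Need some j in [0,6] with (w -> !y), and y at every k in [0,j-1].
  j=0: (w -> !y) holds; no prefix to check → satisfied.

Holds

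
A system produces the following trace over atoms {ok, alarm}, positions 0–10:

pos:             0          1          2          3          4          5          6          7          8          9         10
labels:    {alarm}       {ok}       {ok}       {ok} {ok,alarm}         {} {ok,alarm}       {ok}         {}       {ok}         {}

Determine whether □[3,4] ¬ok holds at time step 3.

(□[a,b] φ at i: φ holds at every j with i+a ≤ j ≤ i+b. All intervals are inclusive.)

Check ¬ok at every j in [6,7]:
  j=6: false
  j=7: false
Fails at j=6 → formula fails.

False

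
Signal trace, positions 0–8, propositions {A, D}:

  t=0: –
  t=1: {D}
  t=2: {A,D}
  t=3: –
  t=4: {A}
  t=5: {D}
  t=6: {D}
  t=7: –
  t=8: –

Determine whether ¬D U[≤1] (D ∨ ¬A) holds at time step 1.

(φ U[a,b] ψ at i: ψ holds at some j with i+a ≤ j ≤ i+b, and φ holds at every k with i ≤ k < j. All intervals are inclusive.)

Holds

Need some j in [1,2] with (D ∨ ¬A), and ¬D at every k in [1,j-1].
  j=1: (D ∨ ¬A) holds; no prefix to check → satisfied.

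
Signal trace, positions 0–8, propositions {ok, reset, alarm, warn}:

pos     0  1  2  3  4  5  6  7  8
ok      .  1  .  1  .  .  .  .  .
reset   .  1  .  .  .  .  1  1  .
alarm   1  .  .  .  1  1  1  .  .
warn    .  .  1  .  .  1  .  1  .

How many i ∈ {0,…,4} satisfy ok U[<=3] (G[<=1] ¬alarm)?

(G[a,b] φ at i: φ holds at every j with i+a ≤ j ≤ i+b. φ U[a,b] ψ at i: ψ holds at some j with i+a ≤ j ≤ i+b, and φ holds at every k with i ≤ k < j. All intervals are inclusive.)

Evaluate at each i in [0,4]:
  i=0: ✗ (lhs fails at k=0 before rhs at j=1)
  i=1: ✓ (rhs at j=1)
  i=2: ✓ (rhs at j=2)
  i=3: ✗ (no rhs in [3,6])
  i=4: ✗ (lhs fails at k=4 before rhs at j=7)
Positions where it holds: {1, 2} → 2.

2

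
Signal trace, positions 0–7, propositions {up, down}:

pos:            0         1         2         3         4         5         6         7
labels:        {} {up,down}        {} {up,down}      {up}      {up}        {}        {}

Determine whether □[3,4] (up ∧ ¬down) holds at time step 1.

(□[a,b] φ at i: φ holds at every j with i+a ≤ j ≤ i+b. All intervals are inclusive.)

Check (up ∧ ¬down) at every j in [4,5]:
  j=4: true
  j=5: true
All positions satisfy it → formula holds.

Holds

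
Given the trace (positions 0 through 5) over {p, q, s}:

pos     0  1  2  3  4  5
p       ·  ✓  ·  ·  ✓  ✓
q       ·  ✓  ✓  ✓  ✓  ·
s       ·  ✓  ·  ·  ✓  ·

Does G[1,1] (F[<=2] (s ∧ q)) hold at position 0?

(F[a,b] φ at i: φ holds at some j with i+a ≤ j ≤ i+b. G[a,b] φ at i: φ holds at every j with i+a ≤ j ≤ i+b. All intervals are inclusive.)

Yes

Check F[<=2] (s ∧ q) at every j in [1,1]:
  j=1: holds (witness at 1)
All positions satisfy it → formula holds.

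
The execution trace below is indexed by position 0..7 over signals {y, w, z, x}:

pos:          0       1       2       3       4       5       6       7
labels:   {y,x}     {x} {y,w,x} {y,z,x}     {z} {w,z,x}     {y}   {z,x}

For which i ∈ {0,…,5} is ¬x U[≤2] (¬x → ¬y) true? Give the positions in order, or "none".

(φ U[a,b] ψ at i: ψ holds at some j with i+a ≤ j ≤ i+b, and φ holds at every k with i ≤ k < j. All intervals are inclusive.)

Evaluate at each i in [0,5]:
  i=0: ✓ (rhs at j=0)
  i=1: ✓ (rhs at j=1)
  i=2: ✓ (rhs at j=2)
  i=3: ✓ (rhs at j=3)
  i=4: ✓ (rhs at j=4)
  i=5: ✓ (rhs at j=5)

0, 1, 2, 3, 4, 5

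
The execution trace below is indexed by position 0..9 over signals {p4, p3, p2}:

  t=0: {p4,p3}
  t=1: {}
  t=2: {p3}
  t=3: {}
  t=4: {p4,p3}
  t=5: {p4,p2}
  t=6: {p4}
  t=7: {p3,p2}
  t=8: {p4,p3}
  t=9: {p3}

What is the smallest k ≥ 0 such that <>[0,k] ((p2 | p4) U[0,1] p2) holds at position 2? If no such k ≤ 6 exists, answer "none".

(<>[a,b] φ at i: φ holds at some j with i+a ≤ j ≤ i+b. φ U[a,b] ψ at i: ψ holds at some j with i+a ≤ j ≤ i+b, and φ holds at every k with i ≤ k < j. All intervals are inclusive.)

2

Scan j = 2,3,… for ((p2 | p4) U[0,1] p2):
  j=2: fails
  j=3: fails
  j=4: holds
First hit at j=4, so smallest k = 4-2 = 2.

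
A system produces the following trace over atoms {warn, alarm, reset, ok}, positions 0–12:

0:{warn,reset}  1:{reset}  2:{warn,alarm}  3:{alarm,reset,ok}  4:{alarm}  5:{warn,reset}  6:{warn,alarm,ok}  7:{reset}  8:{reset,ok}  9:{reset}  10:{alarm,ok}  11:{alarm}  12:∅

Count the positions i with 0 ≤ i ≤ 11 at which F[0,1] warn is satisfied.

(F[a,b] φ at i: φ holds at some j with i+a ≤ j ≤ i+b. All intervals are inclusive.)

Evaluate at each i in [0,11]:
  i=0: ✓ (witness j=0)
  i=1: ✓ (witness j=2)
  i=2: ✓ (witness j=2)
  i=3: ✗ (none in [3,4])
  i=4: ✓ (witness j=5)
  i=5: ✓ (witness j=5)
  i=6: ✓ (witness j=6)
  i=7: ✗ (none in [7,8])
  i=8: ✗ (none in [8,9])
  i=9: ✗ (none in [9,10])
  i=10: ✗ (none in [10,11])
  i=11: ✗ (none in [11,12])
Positions where it holds: {0, 1, 2, 4, 5, 6} → 6.

6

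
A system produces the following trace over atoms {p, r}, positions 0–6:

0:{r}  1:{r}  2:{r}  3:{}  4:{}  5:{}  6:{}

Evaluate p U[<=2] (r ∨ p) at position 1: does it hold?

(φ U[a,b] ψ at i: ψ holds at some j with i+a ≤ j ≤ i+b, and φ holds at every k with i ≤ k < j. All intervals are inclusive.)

Need some j in [1,3] with (r ∨ p), and p at every k in [1,j-1].
  j=1: (r ∨ p) holds; no prefix to check → satisfied.

Yes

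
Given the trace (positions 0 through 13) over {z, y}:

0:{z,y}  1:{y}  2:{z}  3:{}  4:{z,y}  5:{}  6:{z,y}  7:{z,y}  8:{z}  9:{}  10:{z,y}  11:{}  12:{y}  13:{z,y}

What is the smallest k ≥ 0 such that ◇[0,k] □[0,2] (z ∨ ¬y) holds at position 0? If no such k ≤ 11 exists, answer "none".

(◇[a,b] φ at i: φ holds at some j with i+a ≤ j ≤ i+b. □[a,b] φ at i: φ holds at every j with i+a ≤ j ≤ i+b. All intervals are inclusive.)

2

Scan j = 0,1,… for □[0,2] (z ∨ ¬y):
  j=0: fails
  j=1: fails
  j=2: holds
First hit at j=2, so smallest k = 2-0 = 2.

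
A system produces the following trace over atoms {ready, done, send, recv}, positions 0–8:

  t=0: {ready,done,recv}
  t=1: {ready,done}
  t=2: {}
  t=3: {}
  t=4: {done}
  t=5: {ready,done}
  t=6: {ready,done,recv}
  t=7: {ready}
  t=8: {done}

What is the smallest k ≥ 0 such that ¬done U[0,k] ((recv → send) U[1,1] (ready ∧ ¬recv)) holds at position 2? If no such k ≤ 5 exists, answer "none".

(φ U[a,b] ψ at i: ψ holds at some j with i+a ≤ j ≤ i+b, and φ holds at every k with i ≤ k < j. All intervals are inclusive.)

Need earliest j ≥ 2 with ((recv → send) U[1,1] (ready ∧ ¬recv)), and ¬done at every k in [2,j-1].
  j=2: rhs fails.
  j=3: rhs fails.
  j=4: rhs holds; lhs holds on [2,3]. k = 2.

2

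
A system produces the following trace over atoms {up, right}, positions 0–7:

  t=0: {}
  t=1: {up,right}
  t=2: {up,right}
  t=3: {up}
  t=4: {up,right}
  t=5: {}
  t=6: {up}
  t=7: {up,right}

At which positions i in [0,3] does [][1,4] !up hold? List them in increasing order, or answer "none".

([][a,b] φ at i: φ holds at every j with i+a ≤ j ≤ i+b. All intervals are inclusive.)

Evaluate at each i in [0,3]:
  i=0: ✗ (fails at j=1)
  i=1: ✗ (fails at j=2)
  i=2: ✗ (fails at j=3)
  i=3: ✗ (fails at j=4)

none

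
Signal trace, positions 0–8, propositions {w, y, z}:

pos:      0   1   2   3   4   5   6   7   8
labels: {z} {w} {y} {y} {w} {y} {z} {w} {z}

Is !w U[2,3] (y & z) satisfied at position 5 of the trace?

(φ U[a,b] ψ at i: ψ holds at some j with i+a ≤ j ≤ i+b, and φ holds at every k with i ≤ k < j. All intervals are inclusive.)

False

Need some j in [7,8] with (y & z), and !w at every k in [5,j-1].
  j=7: (y & z) false.
  j=8: (y & z) false.
No j in the window works → until fails.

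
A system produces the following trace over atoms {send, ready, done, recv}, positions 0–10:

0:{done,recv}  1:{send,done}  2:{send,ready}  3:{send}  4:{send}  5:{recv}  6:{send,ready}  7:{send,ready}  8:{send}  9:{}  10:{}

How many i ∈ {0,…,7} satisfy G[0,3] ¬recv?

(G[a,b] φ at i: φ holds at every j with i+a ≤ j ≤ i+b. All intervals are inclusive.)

3

Evaluate at each i in [0,7]:
  i=0: ✗ (fails at j=0)
  i=1: ✓ (all of [1,4])
  i=2: ✗ (fails at j=5)
  i=3: ✗ (fails at j=5)
  i=4: ✗ (fails at j=5)
  i=5: ✗ (fails at j=5)
  i=6: ✓ (all of [6,9])
  i=7: ✓ (all of [7,10])
Positions where it holds: {1, 6, 7} → 3.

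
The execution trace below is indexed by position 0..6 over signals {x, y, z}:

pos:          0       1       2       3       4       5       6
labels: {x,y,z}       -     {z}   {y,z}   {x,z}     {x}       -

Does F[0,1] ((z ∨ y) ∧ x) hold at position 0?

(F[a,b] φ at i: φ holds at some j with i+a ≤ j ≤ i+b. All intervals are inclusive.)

Yes

Check ((z ∨ y) ∧ x) at each j in [0,1]:
  j=0: true
  j=1: false
Found at j=0 → formula holds.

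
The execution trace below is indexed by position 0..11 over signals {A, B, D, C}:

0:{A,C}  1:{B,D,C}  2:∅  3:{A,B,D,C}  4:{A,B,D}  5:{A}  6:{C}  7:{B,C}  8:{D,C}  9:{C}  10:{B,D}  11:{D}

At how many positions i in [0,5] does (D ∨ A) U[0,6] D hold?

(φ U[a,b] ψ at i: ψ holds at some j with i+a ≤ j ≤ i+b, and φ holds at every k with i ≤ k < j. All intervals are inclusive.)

Evaluate at each i in [0,5]:
  i=0: ✓ (rhs at j=1; lhs holds on [0,0])
  i=1: ✓ (rhs at j=1)
  i=2: ✗ (lhs fails at k=2 before rhs at j=3)
  i=3: ✓ (rhs at j=3)
  i=4: ✓ (rhs at j=4)
  i=5: ✗ (lhs fails at k=6 before rhs at j=8)
Positions where it holds: {0, 1, 3, 4} → 4.

4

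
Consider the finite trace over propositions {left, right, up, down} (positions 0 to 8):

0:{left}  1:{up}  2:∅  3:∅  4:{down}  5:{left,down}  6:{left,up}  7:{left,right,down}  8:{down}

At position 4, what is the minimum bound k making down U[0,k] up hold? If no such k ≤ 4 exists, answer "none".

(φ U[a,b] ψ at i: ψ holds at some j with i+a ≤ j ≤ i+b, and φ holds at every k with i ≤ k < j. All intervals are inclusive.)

Need earliest j ≥ 4 with up, and down at every k in [4,j-1].
  j=4: rhs fails.
  j=5: rhs fails.
  j=6: rhs holds; lhs holds on [4,5]. k = 2.

2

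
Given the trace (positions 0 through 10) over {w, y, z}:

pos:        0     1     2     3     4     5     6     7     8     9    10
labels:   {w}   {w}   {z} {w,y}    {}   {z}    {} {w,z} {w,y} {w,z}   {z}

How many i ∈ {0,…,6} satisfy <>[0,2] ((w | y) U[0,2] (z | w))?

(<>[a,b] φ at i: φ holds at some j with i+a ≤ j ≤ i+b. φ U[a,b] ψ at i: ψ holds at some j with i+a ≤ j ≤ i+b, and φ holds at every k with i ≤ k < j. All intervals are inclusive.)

7

Evaluate at each i in [0,6]:
  i=0: ✓ (witness j=0)
  i=1: ✓ (witness j=1)
  i=2: ✓ (witness j=2)
  i=3: ✓ (witness j=3)
  i=4: ✓ (witness j=5)
  i=5: ✓ (witness j=5)
  i=6: ✓ (witness j=7)
Positions where it holds: {0, 1, 2, 3, 4, 5, 6} → 7.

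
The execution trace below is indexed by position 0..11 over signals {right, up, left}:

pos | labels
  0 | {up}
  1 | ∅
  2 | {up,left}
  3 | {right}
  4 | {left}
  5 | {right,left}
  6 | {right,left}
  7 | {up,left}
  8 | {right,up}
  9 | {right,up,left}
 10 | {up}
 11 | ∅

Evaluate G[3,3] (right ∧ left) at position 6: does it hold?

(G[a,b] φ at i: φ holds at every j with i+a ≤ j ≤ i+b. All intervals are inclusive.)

Yes

Check (right ∧ left) at every j in [9,9]:
  j=9: true
All positions satisfy it → formula holds.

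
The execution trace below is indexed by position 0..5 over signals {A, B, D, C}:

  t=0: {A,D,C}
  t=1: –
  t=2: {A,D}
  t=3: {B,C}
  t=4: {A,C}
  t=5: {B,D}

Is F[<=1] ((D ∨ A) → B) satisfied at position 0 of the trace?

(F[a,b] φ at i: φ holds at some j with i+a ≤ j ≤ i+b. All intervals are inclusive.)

Check ((D ∨ A) → B) at each j in [0,1]:
  j=0: false
  j=1: true
Found at j=1 → formula holds.

Holds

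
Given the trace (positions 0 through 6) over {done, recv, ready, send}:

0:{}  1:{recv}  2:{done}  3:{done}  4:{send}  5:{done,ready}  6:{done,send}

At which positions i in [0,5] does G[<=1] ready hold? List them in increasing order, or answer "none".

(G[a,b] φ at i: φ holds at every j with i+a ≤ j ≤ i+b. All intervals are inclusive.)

Evaluate at each i in [0,5]:
  i=0: ✗ (fails at j=0)
  i=1: ✗ (fails at j=1)
  i=2: ✗ (fails at j=2)
  i=3: ✗ (fails at j=3)
  i=4: ✗ (fails at j=4)
  i=5: ✗ (fails at j=6)

none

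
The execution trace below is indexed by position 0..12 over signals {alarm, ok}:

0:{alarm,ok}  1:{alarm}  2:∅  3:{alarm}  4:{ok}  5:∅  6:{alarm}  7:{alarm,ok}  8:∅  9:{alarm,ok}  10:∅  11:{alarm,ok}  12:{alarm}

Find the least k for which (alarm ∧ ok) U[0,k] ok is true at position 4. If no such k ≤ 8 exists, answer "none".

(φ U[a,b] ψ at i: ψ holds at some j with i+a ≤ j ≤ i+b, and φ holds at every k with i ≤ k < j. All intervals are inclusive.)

Need earliest j ≥ 4 with ok, and (alarm ∧ ok) at every k in [4,j-1].
  j=4: rhs holds (empty prefix). k = 0.

0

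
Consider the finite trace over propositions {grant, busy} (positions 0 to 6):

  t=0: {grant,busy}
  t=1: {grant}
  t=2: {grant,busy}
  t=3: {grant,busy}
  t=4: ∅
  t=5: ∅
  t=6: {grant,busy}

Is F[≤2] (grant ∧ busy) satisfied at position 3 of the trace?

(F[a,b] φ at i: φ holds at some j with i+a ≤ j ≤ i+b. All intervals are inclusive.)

Holds

Check (grant ∧ busy) at each j in [3,5]:
  j=3: true
  j=4: false
  j=5: false
Found at j=3 → formula holds.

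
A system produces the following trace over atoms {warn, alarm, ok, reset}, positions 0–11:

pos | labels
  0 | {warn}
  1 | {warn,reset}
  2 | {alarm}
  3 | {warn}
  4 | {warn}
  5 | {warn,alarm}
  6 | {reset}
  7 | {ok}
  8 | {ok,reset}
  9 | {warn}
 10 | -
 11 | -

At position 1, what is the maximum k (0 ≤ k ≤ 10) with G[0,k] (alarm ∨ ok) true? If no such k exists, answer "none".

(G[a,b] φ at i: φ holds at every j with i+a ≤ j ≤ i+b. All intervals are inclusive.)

none

(alarm ∨ ok) must hold from j=1 onward; find where it first fails.
  j=1: fails → no k works.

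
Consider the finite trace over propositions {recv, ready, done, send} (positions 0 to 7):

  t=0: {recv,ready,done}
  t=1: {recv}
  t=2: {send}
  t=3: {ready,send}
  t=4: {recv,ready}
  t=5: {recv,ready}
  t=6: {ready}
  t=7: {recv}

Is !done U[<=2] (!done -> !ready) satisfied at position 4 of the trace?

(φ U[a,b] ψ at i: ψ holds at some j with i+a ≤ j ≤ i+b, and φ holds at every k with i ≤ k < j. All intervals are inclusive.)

Need some j in [4,6] with (!done -> !ready), and !done at every k in [4,j-1].
  j=4: (!done -> !ready) false.
  j=5: (!done -> !ready) false.
  j=6: (!done -> !ready) false.
No j in the window works → until fails.

False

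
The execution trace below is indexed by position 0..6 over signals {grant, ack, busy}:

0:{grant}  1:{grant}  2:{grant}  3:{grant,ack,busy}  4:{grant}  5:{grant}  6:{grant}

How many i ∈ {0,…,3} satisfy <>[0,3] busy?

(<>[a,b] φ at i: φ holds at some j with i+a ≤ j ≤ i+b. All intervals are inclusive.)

Evaluate at each i in [0,3]:
  i=0: ✓ (witness j=3)
  i=1: ✓ (witness j=3)
  i=2: ✓ (witness j=3)
  i=3: ✓ (witness j=3)
Positions where it holds: {0, 1, 2, 3} → 4.

4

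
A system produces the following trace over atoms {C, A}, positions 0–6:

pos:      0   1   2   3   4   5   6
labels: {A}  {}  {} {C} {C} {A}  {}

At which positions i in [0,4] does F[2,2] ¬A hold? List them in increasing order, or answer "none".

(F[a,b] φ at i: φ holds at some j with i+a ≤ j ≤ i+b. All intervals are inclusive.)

0, 1, 2, 4

Evaluate at each i in [0,4]:
  i=0: ✓ (witness j=2)
  i=1: ✓ (witness j=3)
  i=2: ✓ (witness j=4)
  i=3: ✗ (none in [5,5])
  i=4: ✓ (witness j=6)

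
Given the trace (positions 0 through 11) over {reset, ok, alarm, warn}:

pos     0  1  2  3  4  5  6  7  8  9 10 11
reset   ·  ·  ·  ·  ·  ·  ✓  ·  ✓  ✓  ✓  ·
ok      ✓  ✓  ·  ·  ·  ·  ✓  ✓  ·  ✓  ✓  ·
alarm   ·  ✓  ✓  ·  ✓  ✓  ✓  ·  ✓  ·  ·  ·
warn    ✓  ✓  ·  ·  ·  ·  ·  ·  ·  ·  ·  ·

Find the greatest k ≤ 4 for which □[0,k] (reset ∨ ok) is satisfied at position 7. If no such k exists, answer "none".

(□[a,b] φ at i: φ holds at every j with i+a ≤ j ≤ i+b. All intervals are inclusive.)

(reset ∨ ok) must hold from j=7 onward; find where it first fails.
  j=7: holds
  j=8: holds
  j=9: holds
  j=10: holds
  j=11: fails
Holds on [7,10], so largest k = 3.

3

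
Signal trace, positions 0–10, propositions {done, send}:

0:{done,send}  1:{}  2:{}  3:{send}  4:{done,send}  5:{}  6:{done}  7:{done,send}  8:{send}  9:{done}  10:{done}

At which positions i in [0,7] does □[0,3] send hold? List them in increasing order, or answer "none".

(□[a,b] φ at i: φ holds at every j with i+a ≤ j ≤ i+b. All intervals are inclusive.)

Evaluate at each i in [0,7]:
  i=0: ✗ (fails at j=1)
  i=1: ✗ (fails at j=1)
  i=2: ✗ (fails at j=2)
  i=3: ✗ (fails at j=5)
  i=4: ✗ (fails at j=5)
  i=5: ✗ (fails at j=5)
  i=6: ✗ (fails at j=6)
  i=7: ✗ (fails at j=9)

none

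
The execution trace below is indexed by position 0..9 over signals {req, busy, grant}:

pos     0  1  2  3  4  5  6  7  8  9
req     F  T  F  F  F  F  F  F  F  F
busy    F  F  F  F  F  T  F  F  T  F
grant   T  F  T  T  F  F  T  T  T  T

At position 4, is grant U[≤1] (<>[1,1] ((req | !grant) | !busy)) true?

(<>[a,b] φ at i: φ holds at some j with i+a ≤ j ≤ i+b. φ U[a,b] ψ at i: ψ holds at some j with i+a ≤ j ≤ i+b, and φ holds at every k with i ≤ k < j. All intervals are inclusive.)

Need some j in [4,5] with <>[1,1] ((req | !grant) | !busy), and grant at every k in [4,j-1].
  j=4: <>[1,1] ((req | !grant) | !busy) holds; no prefix to check → satisfied.

Holds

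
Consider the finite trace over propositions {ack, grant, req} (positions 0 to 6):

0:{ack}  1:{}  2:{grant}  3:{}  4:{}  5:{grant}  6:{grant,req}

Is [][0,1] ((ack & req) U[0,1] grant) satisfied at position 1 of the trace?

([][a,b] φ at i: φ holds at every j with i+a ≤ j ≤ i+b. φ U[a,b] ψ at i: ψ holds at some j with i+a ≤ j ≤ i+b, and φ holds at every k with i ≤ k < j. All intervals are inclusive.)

Does not hold

Check ((ack & req) U[0,1] grant) at every j in [1,2]:
  j=1: fails
  j=2: holds
Fails at j=1 → formula fails.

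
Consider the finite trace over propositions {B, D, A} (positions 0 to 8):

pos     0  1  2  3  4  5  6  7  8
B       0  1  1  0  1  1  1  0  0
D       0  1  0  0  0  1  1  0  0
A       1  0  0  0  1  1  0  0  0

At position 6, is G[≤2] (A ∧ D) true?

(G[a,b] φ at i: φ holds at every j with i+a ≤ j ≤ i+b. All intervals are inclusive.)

No

Check (A ∧ D) at every j in [6,8]:
  j=6: false
  j=7: false
  j=8: false
Fails at j=6 → formula fails.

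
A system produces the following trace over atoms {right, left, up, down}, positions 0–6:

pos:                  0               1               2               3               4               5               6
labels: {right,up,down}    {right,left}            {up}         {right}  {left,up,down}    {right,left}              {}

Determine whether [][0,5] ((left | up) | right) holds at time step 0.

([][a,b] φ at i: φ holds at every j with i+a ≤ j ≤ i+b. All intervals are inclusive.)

True

Check ((left | up) | right) at every j in [0,5]:
  j=0: true
  j=1: true
  j=2: true
  j=3: true
  j=4: true
  j=5: true
All positions satisfy it → formula holds.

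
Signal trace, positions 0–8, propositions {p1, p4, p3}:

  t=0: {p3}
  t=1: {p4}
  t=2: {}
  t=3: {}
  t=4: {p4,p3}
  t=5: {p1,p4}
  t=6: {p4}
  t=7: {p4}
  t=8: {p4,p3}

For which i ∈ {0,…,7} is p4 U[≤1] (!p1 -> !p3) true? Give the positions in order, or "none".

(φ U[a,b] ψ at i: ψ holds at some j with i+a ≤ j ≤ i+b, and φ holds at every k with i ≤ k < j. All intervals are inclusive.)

1, 2, 3, 4, 5, 6, 7

Evaluate at each i in [0,7]:
  i=0: ✗ (lhs fails at k=0 before rhs at j=1)
  i=1: ✓ (rhs at j=1)
  i=2: ✓ (rhs at j=2)
  i=3: ✓ (rhs at j=3)
  i=4: ✓ (rhs at j=5; lhs holds on [4,4])
  i=5: ✓ (rhs at j=5)
  i=6: ✓ (rhs at j=6)
  i=7: ✓ (rhs at j=7)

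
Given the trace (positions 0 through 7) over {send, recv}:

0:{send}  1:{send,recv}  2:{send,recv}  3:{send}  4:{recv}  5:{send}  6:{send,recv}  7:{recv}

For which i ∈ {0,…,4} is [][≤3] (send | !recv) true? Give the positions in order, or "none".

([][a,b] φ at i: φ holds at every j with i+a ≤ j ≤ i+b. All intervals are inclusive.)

0

Evaluate at each i in [0,4]:
  i=0: ✓ (all of [0,3])
  i=1: ✗ (fails at j=4)
  i=2: ✗ (fails at j=4)
  i=3: ✗ (fails at j=4)
  i=4: ✗ (fails at j=4)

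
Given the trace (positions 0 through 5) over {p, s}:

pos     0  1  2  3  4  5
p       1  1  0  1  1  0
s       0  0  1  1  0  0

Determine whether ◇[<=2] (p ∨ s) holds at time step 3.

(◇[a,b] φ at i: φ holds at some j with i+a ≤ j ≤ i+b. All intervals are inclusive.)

Yes

Check (p ∨ s) at each j in [3,5]:
  j=3: true
  j=4: true
  j=5: false
Found at j=3 → formula holds.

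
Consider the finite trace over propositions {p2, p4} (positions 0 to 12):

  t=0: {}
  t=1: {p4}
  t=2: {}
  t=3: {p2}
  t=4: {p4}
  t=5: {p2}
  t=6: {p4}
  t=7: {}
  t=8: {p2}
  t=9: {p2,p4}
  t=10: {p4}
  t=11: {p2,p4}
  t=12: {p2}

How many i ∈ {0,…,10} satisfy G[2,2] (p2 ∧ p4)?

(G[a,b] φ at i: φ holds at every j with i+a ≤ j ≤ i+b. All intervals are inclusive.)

2

Evaluate at each i in [0,10]:
  i=0: ✗ (fails at j=2)
  i=1: ✗ (fails at j=3)
  i=2: ✗ (fails at j=4)
  i=3: ✗ (fails at j=5)
  i=4: ✗ (fails at j=6)
  i=5: ✗ (fails at j=7)
  i=6: ✗ (fails at j=8)
  i=7: ✓ (all of [9,9])
  i=8: ✗ (fails at j=10)
  i=9: ✓ (all of [11,11])
  i=10: ✗ (fails at j=12)
Positions where it holds: {7, 9} → 2.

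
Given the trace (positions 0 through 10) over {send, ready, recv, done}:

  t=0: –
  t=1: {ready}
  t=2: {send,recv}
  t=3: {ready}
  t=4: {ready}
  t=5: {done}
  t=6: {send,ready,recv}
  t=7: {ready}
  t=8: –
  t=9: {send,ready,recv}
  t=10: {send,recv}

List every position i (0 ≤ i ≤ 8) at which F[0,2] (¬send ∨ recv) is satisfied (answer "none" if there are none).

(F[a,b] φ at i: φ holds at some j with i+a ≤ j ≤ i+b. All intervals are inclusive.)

Evaluate at each i in [0,8]:
  i=0: ✓ (witness j=0)
  i=1: ✓ (witness j=1)
  i=2: ✓ (witness j=2)
  i=3: ✓ (witness j=3)
  i=4: ✓ (witness j=4)
  i=5: ✓ (witness j=5)
  i=6: ✓ (witness j=6)
  i=7: ✓ (witness j=7)
  i=8: ✓ (witness j=8)

0, 1, 2, 3, 4, 5, 6, 7, 8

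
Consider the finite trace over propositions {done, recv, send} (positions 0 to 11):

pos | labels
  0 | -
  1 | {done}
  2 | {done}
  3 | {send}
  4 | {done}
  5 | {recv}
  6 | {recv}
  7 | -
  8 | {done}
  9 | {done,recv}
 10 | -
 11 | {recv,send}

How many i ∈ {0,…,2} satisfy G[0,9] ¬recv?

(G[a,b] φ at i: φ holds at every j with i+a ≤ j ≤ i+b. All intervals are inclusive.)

Evaluate at each i in [0,2]:
  i=0: ✗ (fails at j=5)
  i=1: ✗ (fails at j=5)
  i=2: ✗ (fails at j=5)
Positions where it holds: {} → 0.

0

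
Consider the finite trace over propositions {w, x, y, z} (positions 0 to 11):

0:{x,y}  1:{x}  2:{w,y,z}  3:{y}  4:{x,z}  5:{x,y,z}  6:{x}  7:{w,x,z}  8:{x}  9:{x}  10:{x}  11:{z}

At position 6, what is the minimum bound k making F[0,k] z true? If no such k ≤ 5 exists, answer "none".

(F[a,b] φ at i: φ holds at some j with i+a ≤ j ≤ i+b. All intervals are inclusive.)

1

Scan j = 6,7,… for z:
  j=6: fails
  j=7: holds
First hit at j=7, so smallest k = 7-6 = 1.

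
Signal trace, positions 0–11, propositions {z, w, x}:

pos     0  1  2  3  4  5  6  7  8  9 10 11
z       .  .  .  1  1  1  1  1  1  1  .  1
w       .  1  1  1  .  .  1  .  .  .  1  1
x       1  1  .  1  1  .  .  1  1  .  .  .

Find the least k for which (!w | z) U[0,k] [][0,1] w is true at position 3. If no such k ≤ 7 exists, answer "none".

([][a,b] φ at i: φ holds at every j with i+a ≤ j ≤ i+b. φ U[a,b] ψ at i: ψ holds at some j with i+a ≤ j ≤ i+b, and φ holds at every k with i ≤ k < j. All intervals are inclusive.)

7

Need earliest j ≥ 3 with [][0,1] w, and (!w | z) at every k in [3,j-1].
  j=3: rhs fails.
  j=4: rhs fails.
  j=5: rhs fails.
  j=6: rhs fails.
  j=7: rhs fails.
  j=8: rhs fails.
  j=9: rhs fails.
  j=10: rhs holds; lhs holds on [3,9]. k = 7.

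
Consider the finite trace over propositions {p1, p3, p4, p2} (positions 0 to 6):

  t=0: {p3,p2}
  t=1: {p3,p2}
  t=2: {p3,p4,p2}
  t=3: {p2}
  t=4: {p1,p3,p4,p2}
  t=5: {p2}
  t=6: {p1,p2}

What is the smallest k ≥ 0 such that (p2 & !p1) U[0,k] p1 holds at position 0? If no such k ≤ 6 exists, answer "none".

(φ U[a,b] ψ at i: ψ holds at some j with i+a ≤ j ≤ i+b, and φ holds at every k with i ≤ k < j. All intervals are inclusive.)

4

Need earliest j ≥ 0 with p1, and (p2 & !p1) at every k in [0,j-1].
  j=0: rhs fails.
  j=1: rhs fails.
  j=2: rhs fails.
  j=3: rhs fails.
  j=4: rhs holds; lhs holds on [0,3]. k = 4.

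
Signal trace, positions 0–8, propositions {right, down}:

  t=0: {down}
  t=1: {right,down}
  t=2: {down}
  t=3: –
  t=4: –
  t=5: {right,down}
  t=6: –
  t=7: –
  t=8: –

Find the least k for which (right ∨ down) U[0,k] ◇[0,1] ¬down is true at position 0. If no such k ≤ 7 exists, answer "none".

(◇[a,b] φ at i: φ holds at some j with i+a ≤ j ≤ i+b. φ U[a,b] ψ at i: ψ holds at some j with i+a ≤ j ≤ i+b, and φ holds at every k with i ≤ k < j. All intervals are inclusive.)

Need earliest j ≥ 0 with ◇[0,1] ¬down, and (right ∨ down) at every k in [0,j-1].
  j=0: rhs fails.
  j=1: rhs fails.
  j=2: rhs holds; lhs holds on [0,1]. k = 2.

2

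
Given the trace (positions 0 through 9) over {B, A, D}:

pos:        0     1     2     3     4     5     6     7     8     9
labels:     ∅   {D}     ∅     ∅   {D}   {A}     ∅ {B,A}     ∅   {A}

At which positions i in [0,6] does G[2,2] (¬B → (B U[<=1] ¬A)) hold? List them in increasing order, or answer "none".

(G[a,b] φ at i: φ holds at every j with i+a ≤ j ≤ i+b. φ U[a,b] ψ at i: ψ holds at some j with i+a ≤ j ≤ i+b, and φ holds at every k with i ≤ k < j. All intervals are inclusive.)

0, 1, 2, 4, 5, 6

Evaluate at each i in [0,6]:
  i=0: ✓ (all of [2,2])
  i=1: ✓ (all of [3,3])
  i=2: ✓ (all of [4,4])
  i=3: ✗ (fails at j=5)
  i=4: ✓ (all of [6,6])
  i=5: ✓ (all of [7,7])
  i=6: ✓ (all of [8,8])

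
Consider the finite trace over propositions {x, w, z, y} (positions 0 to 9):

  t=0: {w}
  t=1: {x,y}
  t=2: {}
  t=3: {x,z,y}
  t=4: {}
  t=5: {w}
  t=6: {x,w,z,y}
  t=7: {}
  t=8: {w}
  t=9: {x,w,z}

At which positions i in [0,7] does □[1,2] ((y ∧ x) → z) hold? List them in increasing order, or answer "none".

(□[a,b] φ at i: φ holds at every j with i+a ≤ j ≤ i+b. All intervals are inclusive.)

1, 2, 3, 4, 5, 6, 7

Evaluate at each i in [0,7]:
  i=0: ✗ (fails at j=1)
  i=1: ✓ (all of [2,3])
  i=2: ✓ (all of [3,4])
  i=3: ✓ (all of [4,5])
  i=4: ✓ (all of [5,6])
  i=5: ✓ (all of [6,7])
  i=6: ✓ (all of [7,8])
  i=7: ✓ (all of [8,9])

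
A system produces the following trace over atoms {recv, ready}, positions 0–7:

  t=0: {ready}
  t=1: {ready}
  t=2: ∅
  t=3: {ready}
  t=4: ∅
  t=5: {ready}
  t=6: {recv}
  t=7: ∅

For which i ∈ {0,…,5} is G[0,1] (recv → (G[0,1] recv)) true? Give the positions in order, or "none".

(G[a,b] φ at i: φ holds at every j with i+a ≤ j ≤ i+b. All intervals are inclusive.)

Evaluate at each i in [0,5]:
  i=0: ✓ (all of [0,1])
  i=1: ✓ (all of [1,2])
  i=2: ✓ (all of [2,3])
  i=3: ✓ (all of [3,4])
  i=4: ✓ (all of [4,5])
  i=5: ✗ (fails at j=6)

0, 1, 2, 3, 4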